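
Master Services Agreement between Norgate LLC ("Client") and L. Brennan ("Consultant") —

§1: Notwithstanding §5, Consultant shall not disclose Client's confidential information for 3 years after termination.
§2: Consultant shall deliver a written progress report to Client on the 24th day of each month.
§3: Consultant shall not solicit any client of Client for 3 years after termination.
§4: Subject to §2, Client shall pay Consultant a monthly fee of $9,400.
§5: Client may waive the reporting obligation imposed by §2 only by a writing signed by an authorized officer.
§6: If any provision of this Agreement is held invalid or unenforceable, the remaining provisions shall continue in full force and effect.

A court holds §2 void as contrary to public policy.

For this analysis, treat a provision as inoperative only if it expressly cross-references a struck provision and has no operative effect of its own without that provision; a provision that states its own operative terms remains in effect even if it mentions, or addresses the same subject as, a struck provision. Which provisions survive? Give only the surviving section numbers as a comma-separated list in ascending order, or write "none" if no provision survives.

§2 is struck. §5 has no operative effect of its own apart from §2 and is therefore inoperative. Although §1 refers to §5, its operative terms do not depend on §5, so it remains in effect. §4 mentions §2 but its own obligation stands independently of §2, so §4 is not affected. §6 is a severability clause and preserves every provision that can still be given independent effect. §1, §3, §4, and §6 remain in effect.

1, 3, 4, 6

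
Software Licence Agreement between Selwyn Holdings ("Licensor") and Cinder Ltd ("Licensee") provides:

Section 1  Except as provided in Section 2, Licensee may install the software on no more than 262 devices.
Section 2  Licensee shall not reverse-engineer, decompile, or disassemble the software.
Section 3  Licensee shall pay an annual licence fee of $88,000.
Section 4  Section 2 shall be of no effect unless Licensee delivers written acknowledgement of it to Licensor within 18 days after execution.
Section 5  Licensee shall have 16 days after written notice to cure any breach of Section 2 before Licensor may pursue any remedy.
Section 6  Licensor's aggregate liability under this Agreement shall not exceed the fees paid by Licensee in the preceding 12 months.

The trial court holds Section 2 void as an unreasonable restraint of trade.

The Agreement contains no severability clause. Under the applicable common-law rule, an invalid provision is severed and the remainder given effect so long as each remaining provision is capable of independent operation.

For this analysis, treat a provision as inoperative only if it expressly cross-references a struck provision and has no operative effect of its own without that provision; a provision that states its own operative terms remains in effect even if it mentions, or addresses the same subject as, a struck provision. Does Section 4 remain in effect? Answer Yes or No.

No

Section 2 is struck. The only function of Section 4 is the acknowledgement condition for Section 2, so it cannot stand once Section 2 is removed. Section 5 operates only by reference to Section 2, so it falls with Section 2. Section 1 mentions Section 2 but its own obligation stands independently of Section 2, so Section 1 is not affected. Under the stated default rule, only provisions that cannot operate independently fall away; the rest are enforced. That leaves Section 1, Section 3, and Section 6 in effect. Section 4 is among the inoperative provisions, so the answer is no.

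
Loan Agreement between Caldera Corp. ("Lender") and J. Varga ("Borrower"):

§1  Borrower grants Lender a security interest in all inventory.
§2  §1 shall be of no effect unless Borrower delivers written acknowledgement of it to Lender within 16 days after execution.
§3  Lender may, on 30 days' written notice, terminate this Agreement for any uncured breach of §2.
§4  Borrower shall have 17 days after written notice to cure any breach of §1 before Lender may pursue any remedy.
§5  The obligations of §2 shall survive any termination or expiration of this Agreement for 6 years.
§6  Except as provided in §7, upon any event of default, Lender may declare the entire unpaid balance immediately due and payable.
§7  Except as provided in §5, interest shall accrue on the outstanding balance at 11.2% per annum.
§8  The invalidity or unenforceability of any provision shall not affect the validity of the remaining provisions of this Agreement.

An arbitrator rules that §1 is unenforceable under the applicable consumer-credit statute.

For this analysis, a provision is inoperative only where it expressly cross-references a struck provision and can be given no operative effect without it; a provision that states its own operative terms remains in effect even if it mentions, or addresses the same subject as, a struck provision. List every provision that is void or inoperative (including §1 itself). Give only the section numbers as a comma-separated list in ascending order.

§1 is struck. §2 operates only by reference to §1, so it falls with §1. §4 merely fixes the cure period for breach of §1; with §1 gone it has nothing to operate on and falls away. §3 has no operative effect of its own apart from §2 and is therefore inoperative. §5 merely fixes the survival period for §2; with §2 gone it has nothing to operate on and falls away. Although §7 refers to §5, its operative terms do not depend on §5, so it remains in effect. Under the severability clause in §8, the remaining provisions continue in force. The provisions still in force are §6, §7, and §8.

1, 2, 3, 4, 5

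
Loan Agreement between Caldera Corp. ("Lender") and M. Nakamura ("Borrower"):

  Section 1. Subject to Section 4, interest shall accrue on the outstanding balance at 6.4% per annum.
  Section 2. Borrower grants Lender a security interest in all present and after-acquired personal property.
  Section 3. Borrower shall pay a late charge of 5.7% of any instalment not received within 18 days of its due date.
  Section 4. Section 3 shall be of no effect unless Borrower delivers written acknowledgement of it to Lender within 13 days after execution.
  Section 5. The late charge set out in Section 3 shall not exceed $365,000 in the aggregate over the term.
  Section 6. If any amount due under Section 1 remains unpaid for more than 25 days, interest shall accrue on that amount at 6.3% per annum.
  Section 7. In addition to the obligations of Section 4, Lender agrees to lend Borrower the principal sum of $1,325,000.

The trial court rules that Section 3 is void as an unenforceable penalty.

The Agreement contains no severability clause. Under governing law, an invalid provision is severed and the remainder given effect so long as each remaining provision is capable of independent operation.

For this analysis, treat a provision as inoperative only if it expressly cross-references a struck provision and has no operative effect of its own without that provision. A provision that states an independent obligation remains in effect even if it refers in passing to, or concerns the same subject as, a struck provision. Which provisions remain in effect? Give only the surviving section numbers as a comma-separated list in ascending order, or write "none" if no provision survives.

Section 3 is struck. Section 4 merely fixes the acknowledgement condition for Section 3; with Section 3 gone it has nothing to operate on and falls away. The whole of Section 5 is the aggregate cap on the late charge, defined by reference to Section 3, so Section 5 cannot stand once Section 3 is removed. Although Section 1 refers to Section 4, its operative terms do not depend on Section 4, so it remains in effect. Although Section 7 refers to Section 4, its operative terms do not depend on Section 4, so it remains in effect. With no severability clause, the stated default rule severs what cannot stand and enforces each remaining provision that can operate on its own. Section 1, Section 2, Section 6, and Section 7 remain in effect.

1, 2, 6, 7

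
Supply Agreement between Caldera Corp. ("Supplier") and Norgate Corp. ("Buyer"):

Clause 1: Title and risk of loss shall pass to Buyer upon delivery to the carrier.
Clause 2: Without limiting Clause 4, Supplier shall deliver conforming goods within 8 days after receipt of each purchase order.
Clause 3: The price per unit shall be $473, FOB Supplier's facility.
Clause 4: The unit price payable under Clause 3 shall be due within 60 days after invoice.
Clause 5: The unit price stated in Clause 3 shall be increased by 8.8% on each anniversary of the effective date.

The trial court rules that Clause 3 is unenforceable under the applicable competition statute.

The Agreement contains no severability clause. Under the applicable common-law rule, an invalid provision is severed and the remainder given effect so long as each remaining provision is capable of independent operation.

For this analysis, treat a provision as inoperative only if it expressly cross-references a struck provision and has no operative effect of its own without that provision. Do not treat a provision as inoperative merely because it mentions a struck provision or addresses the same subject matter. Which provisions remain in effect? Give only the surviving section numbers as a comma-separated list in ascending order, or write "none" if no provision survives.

Clause 3 is struck. Clause 4 operates only by reference to Clause 3, so it falls with Clause 3. Clause 5 operates only by reference to Clause 3, so it falls with Clause 3. Although Clause 2 refers to Clause 4, its operative terms do not depend on Clause 4, so it remains in effect. Under the stated default rule, only provisions that cannot operate independently fall away; the rest are enforced. The provisions still in force are Clause 1 and Clause 2.

1, 2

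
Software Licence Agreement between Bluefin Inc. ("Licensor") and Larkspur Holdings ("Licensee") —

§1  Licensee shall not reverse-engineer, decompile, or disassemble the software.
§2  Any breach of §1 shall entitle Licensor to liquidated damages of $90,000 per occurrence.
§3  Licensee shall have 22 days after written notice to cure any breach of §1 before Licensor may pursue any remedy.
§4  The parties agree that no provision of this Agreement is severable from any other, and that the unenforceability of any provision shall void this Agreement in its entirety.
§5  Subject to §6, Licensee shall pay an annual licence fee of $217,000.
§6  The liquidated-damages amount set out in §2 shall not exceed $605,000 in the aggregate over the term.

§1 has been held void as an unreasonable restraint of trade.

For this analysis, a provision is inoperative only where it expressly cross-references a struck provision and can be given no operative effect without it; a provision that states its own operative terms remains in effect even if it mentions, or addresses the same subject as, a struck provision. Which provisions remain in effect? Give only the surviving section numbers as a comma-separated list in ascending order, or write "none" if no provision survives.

§1 is struck. §2 has no operative effect of its own apart from §1 and is therefore inoperative. §3 operates only by reference to §1, so it falls with §1. The whole of §6 is the aggregate cap on the liquidated-damages amount, defined by reference to §2, so §6 cannot stand once §2 is removed. §4 provides that the Agreement is not severable, so the invalidity of any one provision voids the entire Agreement. No provision of the Agreement survives.

none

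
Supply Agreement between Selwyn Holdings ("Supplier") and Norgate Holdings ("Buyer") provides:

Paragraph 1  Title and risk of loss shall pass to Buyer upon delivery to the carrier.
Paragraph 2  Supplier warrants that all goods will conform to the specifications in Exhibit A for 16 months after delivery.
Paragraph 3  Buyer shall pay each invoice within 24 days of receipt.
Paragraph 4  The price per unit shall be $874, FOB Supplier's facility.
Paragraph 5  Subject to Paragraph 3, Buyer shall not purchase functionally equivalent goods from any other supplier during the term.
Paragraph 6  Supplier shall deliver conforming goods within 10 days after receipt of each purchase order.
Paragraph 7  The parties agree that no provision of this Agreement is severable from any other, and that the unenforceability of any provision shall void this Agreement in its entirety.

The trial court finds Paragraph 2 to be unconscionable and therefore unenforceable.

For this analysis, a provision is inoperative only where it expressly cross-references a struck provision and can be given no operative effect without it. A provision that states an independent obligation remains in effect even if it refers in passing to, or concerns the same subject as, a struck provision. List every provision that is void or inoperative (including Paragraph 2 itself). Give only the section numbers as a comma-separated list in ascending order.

1, 2, 3, 4, 5, 6, 7

Paragraph 2 is struck. Nothing else in the Agreement is defined by reference to Paragraph 2. Paragraph 7 provides that the Agreement is not severable, so the invalidity of any one provision voids the entire Agreement. No provision of the Agreement survives.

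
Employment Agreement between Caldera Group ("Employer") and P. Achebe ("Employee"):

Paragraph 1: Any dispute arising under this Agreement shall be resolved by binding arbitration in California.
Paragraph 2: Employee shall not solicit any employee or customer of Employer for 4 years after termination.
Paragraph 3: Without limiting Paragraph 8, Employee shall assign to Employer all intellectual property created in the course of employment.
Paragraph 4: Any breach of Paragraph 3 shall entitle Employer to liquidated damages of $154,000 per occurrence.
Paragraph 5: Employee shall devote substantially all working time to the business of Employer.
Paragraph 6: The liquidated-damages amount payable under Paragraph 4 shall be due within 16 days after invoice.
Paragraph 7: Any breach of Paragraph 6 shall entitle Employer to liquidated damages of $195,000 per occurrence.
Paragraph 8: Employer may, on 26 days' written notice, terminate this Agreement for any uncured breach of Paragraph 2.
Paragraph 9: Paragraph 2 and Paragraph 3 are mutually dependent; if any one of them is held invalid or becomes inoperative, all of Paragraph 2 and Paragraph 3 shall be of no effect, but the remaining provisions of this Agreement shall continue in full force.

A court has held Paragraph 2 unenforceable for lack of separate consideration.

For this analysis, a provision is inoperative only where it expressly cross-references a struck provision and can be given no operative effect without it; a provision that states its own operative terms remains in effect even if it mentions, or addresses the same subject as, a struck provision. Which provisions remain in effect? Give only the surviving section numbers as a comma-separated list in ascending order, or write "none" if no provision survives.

1, 5, 9

Paragraph 2 is struck. The only function of Paragraph 8 is the termination right for breach of Paragraph 2, so it cannot stand once Paragraph 2 is removed. Paragraph 9 declares Paragraph 2 and Paragraph 3 mutually dependent; since one of them has fallen, all of them are of no effect. That brings down Paragraph 3 as well. Paragraph 4, Paragraph 6, and Paragraph 7 in turn depend solely on a provision now struck and likewise fall. The remainder continues in force under Paragraph 9. Paragraph 1, Paragraph 5, and Paragraph 9 remain in effect.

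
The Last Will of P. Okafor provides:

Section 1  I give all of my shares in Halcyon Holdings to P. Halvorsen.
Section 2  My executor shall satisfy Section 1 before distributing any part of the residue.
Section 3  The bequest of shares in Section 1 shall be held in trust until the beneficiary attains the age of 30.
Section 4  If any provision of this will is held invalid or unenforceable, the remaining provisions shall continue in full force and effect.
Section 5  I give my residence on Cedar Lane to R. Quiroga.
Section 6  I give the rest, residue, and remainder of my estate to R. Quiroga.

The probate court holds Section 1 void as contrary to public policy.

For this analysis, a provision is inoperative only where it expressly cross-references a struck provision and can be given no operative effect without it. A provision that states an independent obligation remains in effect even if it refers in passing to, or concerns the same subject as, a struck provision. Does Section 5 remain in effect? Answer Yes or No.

Yes

Section 1 is struck. Section 2 merely fixes the priority direction for Section 1; with Section 1 gone it has nothing to operate on and falls away. Section 3 merely fixes the trust for Section 1; with Section 1 gone it has nothing to operate on and falls away. Under the severability clause in Section 4, the remaining provisions continue in force. Section 4, Section 5, and Section 6 remain in effect. Section 5 is among the surviving provisions, so the answer is yes.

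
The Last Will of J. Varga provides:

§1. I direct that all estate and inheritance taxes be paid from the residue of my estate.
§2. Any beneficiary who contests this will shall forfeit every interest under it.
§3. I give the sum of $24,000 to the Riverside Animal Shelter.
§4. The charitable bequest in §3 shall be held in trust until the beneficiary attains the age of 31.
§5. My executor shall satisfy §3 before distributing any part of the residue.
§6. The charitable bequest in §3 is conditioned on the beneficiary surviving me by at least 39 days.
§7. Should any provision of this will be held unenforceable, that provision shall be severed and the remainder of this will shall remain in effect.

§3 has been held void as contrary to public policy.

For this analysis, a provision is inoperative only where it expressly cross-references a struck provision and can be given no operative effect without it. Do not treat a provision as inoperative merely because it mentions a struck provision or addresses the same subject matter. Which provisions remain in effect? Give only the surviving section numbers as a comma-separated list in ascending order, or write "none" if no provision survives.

§3 is struck. The only function of §4 is the trust for §3, so it cannot stand once §3 is removed. §5 has no operative effect of its own apart from §3 and is therefore inoperative. §6 merely fixes the survivorship condition on §3; with §3 gone it has nothing to operate on and falls away. Under the severability clause in §7, the remaining provisions continue in force. That leaves §1, §2, and §7 in effect.

1, 2, 7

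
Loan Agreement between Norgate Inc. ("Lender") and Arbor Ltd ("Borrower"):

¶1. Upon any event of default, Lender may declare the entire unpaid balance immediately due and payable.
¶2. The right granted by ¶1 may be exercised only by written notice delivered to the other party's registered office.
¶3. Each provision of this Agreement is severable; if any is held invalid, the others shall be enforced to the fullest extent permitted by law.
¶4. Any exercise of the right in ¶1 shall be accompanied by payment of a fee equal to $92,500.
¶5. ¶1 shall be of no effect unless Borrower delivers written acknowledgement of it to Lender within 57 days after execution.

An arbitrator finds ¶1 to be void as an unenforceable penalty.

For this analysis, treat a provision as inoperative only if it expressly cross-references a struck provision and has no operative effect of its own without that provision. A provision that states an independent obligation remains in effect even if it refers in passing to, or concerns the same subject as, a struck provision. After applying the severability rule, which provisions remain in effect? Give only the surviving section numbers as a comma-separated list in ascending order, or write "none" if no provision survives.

3

¶1 is struck. ¶2 operates only by reference to ¶1, so it falls with ¶1. ¶4 has no operative effect of its own apart from ¶1 and is therefore inoperative. ¶5 merely fixes the acknowledgement condition for ¶1; with ¶1 gone it has nothing to operate on and falls away. ¶3 is a severability clause and preserves every provision that can still be given independent effect. Only ¶3 remains in effect.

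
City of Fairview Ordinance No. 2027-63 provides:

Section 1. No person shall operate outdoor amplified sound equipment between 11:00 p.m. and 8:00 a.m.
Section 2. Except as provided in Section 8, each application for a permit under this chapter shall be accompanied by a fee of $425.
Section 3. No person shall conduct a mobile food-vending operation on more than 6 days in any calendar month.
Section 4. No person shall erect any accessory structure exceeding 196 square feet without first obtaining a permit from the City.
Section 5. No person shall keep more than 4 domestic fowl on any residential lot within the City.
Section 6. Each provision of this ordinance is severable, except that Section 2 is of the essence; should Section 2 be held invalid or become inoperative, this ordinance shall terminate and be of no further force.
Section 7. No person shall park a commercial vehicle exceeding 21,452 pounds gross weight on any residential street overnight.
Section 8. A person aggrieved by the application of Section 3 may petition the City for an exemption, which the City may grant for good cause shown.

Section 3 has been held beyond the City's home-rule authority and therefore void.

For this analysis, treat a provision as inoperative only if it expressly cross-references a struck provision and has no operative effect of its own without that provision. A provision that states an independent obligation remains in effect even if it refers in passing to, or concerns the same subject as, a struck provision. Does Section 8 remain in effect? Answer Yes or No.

Section 3 is struck. The only function of Section 8 is the exemption procedure for Section 3, so it cannot stand once Section 3 is removed. Section 2 mentions Section 8 but its own obligation stands independently of Section 8, so Section 2 is not affected. Section 6 makes Section 2 an essential term, but Section 2 is unaffected, so the severability proviso in Section 6 preserves the remaining provisions. That leaves Section 1, Section 2, Section 4, Section 5, Section 6, and Section 7 in effect. Section 8 is among the inoperative provisions, so the answer is no.

No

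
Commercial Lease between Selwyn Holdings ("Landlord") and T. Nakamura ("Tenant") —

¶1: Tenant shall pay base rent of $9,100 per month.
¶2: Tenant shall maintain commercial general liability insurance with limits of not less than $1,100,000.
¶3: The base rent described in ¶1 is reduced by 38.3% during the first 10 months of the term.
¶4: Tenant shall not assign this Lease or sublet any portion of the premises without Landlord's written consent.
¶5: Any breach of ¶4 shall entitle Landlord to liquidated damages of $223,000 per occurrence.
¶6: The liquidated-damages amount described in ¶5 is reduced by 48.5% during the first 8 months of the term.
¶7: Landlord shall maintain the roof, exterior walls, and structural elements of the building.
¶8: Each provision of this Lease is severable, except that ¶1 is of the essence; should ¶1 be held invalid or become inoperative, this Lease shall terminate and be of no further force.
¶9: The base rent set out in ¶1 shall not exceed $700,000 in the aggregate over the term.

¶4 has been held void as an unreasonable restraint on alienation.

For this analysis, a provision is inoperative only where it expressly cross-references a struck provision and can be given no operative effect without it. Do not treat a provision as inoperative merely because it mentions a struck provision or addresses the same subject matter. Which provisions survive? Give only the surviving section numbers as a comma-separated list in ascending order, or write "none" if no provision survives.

1, 2, 3, 7, 8, 9

¶4 is struck. ¶5 has no operative effect of its own apart from ¶4 and is therefore inoperative. ¶6 does nothing except set the introductory reduction to the liquidated-damages amount by reference to ¶5; with ¶5 gone it has no independent effect and is inoperative. ¶8 makes ¶1 an essential term, but ¶1 is unaffected, so the severability proviso in ¶8 preserves the remaining provisions. That leaves ¶1, ¶2, ¶3, ¶7, ¶8, and ¶9 in effect.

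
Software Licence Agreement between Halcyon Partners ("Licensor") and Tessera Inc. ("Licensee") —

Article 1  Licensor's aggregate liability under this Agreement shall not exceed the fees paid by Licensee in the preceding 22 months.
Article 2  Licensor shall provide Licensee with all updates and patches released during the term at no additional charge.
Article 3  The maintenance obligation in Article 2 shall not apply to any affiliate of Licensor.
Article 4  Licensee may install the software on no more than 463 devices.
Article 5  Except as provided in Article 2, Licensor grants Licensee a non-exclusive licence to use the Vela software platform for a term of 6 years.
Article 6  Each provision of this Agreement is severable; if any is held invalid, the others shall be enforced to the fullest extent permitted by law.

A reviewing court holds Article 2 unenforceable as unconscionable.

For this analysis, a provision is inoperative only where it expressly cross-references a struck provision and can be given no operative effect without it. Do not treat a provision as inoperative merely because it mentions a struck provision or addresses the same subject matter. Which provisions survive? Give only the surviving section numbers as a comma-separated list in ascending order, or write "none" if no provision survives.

1, 4, 5, 6

Article 2 is struck. Article 3 operates only by reference to Article 2, so it falls with Article 2. Although Article 5 refers to Article 2, its operative terms do not depend on Article 2, so it remains in effect. Article 6 is a severability clause and preserves every provision that can still be given independent effect. The provisions still in force are Article 1, Article 4, Article 5, and Article 6.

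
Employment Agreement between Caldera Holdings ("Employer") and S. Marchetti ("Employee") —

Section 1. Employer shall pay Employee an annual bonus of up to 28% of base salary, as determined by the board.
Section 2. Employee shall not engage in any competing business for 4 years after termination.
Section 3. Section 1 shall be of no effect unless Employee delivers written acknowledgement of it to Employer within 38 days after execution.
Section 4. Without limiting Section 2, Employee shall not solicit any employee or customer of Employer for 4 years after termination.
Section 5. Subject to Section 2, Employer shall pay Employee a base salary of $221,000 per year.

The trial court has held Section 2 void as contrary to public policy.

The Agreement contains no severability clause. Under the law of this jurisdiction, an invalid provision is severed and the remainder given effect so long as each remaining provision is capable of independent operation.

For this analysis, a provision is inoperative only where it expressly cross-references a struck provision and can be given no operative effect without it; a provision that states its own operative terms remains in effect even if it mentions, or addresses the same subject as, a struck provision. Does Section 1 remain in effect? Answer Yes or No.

Yes

Section 2 is struck. Although Section 4 refers to Section 2, its operative terms do not depend on Section 2, so it remains in effect. Section 5 mentions Section 2 but its own obligation stands independently of Section 2, so Section 5 is not affected. No other provision's operative terms depend on Section 2. With no severability clause, the stated default rule severs what cannot stand and enforces each remaining provision that can operate on its own. Section 1, Section 3, Section 4, and Section 5 remain in effect. Section 1 is among the surviving provisions, so the answer is yes.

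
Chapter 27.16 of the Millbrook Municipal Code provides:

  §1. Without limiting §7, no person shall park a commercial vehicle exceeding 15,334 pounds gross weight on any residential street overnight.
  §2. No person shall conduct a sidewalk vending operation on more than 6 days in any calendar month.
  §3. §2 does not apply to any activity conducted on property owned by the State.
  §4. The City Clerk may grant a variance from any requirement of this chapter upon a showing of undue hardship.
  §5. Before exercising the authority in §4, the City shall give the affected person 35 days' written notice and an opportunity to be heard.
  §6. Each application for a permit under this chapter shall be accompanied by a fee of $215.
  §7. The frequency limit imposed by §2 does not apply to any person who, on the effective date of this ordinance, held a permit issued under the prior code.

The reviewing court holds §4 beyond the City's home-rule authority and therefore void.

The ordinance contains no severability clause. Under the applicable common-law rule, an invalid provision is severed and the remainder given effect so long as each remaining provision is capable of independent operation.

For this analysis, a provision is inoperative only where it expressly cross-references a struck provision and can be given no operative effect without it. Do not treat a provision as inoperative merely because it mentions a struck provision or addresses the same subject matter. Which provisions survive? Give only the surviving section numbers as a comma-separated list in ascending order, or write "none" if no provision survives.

§4 is struck. §5 operates only by reference to §4, so it falls with §4. Under the stated default rule, only provisions that cannot operate independently fall away; the rest are enforced. §1, §2, §3, §6, and §7 remain in effect.

1, 2, 3, 6, 7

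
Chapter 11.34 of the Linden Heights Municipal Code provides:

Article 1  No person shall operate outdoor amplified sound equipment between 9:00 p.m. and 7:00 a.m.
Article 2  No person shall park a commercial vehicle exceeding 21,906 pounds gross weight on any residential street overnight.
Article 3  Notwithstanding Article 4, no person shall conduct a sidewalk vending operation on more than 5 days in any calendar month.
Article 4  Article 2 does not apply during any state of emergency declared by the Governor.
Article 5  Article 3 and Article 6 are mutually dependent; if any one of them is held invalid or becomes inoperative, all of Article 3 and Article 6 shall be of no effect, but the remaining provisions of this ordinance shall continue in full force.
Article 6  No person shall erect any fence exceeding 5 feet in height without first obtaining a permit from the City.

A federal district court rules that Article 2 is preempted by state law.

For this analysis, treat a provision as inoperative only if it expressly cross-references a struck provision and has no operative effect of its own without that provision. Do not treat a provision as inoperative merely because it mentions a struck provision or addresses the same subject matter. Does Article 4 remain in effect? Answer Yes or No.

Article 2 is struck. Article 4 operates only by reference to Article 2, so it falls with Article 2. Article 3 mentions Article 4 but its own obligation stands independently of Article 4, so Article 3 is not affected. Article 5 ties Article 3 and Article 6 together, but none of those is affected here; the remaining provisions continue in force under Article 5. That leaves Article 1, Article 3, Article 5, and Article 6 in effect. Article 4 is among the inoperative provisions, so the answer is no.

No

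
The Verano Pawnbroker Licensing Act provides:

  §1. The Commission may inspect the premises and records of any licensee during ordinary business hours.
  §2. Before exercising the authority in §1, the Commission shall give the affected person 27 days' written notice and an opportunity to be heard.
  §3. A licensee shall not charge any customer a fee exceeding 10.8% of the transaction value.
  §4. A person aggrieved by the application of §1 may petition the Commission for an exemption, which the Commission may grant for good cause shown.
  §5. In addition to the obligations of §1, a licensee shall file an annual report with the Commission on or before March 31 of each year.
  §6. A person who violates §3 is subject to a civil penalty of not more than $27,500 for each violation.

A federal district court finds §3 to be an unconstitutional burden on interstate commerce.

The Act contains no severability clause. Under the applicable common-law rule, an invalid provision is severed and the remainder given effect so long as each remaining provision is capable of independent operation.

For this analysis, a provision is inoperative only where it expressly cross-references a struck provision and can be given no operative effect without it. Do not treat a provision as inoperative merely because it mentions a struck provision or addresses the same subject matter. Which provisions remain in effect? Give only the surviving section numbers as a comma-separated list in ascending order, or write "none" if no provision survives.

§3 is struck. §6 has no operative effect of its own apart from §3 and is therefore inoperative. Under the stated default rule, only provisions that cannot operate independently fall away; the rest are enforced. The provisions still in force are §1, §2, §4, and §5.

1, 2, 4, 5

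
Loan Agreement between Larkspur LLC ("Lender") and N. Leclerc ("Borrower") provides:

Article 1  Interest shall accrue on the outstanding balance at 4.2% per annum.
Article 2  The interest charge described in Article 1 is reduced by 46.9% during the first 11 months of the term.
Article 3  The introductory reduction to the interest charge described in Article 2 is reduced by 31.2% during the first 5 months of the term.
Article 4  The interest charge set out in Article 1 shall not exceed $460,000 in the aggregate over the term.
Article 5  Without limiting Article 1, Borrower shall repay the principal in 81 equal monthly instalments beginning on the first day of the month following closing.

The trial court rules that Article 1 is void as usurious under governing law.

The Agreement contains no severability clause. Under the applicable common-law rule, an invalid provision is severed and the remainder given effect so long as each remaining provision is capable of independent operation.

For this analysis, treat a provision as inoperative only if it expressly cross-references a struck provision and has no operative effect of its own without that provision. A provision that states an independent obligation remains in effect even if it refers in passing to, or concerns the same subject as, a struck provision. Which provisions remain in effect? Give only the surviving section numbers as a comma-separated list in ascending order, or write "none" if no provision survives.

Article 1 is struck. Article 2 has no operative effect of its own apart from Article 1 and is therefore inoperative. Article 4 operates only by reference to Article 1, so it falls with Article 1. Article 3 does nothing except set the introductory reduction to the introductory reduction to the interest charge by reference to Article 2; with Article 2 gone it has no independent effect and is inoperative. Although Article 5 refers to Article 1, its operative terms do not depend on Article 1, so it remains in effect. With no severability clause, the stated default rule severs what cannot stand and enforces each remaining provision that can operate on its own. Only Article 5 remains in effect.

5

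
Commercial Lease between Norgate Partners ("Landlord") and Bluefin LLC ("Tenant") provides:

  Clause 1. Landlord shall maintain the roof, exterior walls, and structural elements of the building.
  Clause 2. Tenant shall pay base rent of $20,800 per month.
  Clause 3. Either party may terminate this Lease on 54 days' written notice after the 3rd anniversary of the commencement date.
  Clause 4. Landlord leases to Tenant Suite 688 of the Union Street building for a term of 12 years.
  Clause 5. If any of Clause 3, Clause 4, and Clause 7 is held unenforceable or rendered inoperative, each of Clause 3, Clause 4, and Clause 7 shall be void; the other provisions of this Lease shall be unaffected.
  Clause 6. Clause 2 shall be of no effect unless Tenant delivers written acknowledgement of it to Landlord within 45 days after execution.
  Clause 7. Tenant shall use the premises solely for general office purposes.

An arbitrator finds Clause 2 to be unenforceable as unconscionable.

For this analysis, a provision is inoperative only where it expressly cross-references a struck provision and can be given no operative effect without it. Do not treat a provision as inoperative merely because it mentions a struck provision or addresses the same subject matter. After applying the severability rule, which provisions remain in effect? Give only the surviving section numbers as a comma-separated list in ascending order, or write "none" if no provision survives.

Clause 2 is struck. Clause 6 operates only by reference to Clause 2, so it falls with Clause 2. Clause 5 ties Clause 3, Clause 4, and Clause 7 together, but none of those is affected here; the remaining provisions continue in force under Clause 5. The provisions still in force are Clause 1, Clause 3, Clause 4, Clause 5, and Clause 7.

1, 3, 4, 5, 7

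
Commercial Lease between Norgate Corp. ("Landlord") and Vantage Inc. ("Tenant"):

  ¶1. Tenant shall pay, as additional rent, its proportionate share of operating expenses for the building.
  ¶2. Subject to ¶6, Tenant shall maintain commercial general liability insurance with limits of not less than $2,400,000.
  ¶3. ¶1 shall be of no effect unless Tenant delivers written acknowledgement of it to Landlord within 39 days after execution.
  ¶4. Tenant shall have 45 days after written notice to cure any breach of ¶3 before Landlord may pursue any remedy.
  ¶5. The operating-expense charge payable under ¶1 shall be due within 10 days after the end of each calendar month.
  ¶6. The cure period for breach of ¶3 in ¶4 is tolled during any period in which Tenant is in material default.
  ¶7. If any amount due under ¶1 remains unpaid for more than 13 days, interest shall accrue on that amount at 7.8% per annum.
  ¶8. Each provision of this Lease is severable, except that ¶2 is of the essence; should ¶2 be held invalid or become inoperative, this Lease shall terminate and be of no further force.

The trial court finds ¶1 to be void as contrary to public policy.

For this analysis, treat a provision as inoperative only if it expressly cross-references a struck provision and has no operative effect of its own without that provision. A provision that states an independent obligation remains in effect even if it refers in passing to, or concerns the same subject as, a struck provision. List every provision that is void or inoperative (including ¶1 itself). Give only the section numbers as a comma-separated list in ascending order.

1, 3, 4, 5, 6, 7

¶1 is struck. ¶3 has no operative effect of its own apart from ¶1 and is therefore inoperative. ¶5 does nothing except set the payment deadline for the operating-expense charge by reference to ¶1; with ¶1 gone it has no independent effect and is inoperative. ¶7 does nothing except set the default interest on the operating-expense charge by reference to ¶1; with ¶1 gone it has no independent effect and is inoperative. ¶4 has no operative effect of its own apart from ¶3 and is therefore inoperative. ¶6 operates only by reference to ¶4, so it falls with ¶4. ¶2 mentions ¶6 but its own obligation stands independently of ¶6, so ¶2 is not affected. ¶8 makes ¶2 an essential term, but ¶2 is unaffected, so the severability proviso in ¶8 preserves the remaining provisions. ¶2 and ¶8 remain in effect.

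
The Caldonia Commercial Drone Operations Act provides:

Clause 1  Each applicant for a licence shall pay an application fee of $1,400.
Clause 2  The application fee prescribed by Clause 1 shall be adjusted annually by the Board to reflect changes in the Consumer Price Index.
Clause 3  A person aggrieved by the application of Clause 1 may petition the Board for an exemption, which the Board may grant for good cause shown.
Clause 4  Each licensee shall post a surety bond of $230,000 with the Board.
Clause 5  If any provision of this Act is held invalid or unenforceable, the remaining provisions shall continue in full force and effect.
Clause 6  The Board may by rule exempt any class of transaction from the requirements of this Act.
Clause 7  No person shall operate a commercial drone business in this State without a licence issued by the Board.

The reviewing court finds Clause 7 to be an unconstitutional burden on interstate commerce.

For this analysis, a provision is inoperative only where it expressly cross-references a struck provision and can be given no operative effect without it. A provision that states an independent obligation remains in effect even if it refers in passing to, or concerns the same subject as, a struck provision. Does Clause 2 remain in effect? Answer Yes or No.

Clause 7 is struck. No other provision's operative terms depend on Clause 7. Clause 5 is a severability clause and preserves every provision that can still be given independent effect. That leaves Clause 1, Clause 2, Clause 3, Clause 4, Clause 5, and Clause 6 in effect. Clause 2 is among the surviving provisions, so the answer is yes.

Yes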